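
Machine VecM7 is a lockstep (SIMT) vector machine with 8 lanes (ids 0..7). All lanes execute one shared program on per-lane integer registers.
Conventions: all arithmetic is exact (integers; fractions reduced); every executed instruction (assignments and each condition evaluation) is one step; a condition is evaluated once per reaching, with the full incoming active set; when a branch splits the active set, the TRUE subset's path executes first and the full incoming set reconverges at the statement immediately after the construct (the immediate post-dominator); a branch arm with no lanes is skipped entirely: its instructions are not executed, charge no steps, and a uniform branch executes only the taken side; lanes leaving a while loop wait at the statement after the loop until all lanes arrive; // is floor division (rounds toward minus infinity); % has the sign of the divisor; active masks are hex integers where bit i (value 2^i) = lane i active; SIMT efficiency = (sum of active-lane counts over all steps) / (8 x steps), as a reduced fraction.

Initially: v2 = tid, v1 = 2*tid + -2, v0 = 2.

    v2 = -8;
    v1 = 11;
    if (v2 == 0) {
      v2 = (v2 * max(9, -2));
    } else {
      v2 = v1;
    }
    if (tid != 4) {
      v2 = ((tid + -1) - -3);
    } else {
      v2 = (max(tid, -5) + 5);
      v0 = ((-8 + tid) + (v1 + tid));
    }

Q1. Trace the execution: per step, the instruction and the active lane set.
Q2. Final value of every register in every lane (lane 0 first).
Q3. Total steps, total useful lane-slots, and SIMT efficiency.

step 0: v2 <- -8                     0xff
step 1: v1 <- 11                     0xff
step 2: eval (v2 == 0)               0xff
step 3: v2 <- v1                     0xff
step 4: eval (tid != 4)              0xff
step 5: v2 <- ((tid + -1) - -3)      0xef
step 6: v2 <- (max(tid, -5) + 5)     0x10
step 7: v0 <- ((-8 + tid) + (v1 + tid)) 0x10

Answer: 8 steps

v2: 2,3,4,5,9,7,8,9
v1: 11,11,11,11,11,11,11,11
v0: 2,2,2,2,11,2,2,2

steps = 8; useful = 49; efficiency = 49/64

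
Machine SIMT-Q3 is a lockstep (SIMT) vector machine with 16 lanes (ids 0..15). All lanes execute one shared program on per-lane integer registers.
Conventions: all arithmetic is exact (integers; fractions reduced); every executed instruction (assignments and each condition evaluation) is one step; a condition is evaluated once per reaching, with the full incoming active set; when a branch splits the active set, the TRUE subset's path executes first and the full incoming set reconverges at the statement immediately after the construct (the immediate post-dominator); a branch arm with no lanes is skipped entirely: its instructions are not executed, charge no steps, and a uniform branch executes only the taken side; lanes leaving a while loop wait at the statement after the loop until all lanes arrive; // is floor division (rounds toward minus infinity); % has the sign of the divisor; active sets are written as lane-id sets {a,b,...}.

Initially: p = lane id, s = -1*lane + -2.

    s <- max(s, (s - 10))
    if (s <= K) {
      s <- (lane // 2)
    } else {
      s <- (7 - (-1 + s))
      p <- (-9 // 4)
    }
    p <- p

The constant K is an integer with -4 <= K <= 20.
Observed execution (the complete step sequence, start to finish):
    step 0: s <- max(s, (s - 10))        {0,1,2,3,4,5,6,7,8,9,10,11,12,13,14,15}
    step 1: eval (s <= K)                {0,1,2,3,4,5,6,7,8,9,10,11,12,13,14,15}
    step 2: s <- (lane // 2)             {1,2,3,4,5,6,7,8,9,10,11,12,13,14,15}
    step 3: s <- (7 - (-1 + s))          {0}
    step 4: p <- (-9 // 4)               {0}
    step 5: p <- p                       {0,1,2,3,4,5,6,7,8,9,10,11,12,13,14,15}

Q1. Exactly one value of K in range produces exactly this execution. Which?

Answer: K = -3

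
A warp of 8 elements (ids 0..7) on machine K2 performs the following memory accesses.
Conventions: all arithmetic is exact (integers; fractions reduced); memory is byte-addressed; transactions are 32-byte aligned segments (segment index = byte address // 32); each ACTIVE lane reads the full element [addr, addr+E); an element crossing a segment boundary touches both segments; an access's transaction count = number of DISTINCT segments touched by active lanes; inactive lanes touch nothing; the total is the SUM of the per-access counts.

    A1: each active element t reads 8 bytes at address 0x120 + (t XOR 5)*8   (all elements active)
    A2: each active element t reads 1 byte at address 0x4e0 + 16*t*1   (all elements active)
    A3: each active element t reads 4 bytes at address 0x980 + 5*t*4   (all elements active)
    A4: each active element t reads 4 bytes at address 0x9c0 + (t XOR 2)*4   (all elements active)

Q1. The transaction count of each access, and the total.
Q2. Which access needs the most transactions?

A1: 2 transactions
A2: 4 transactions
A3: 5 transactions
A4: 1 transaction

Answer: 2,4,5,1; total 12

Answer: A3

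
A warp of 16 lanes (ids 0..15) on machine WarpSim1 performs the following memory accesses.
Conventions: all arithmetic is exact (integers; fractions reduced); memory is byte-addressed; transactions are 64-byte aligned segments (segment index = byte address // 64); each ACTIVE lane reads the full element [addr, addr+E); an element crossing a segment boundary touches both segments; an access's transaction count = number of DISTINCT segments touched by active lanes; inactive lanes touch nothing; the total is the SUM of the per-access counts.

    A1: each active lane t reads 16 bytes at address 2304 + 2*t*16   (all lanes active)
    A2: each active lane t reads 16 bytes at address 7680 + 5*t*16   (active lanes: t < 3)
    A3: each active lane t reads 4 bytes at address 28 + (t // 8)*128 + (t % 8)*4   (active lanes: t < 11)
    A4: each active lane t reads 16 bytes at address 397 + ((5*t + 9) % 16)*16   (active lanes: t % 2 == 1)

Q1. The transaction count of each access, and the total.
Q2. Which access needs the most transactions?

A1: 8 transactions
A2: 3 transactions
A3: 2 transactions
A4: 4 transactions

Answer: 8,3,2,4; total 17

Answer: A1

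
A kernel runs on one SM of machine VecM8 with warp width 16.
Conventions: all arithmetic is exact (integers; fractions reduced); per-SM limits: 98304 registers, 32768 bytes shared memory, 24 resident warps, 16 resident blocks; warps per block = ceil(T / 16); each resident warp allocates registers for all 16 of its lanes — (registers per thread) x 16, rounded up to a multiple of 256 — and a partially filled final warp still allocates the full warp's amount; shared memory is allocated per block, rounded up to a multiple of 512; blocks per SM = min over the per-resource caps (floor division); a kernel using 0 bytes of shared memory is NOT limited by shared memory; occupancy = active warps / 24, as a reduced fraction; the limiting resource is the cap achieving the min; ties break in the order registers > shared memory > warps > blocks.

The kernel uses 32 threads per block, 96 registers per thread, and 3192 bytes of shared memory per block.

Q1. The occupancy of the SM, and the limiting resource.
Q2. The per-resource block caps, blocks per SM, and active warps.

Answer: occupancy 3/4, limited by shared memory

registers: 32 blocks
shared memory: 9 blocks
warps: 12 blocks
blocks: 16 blocks

Answer: 9 blocks, 18 active warps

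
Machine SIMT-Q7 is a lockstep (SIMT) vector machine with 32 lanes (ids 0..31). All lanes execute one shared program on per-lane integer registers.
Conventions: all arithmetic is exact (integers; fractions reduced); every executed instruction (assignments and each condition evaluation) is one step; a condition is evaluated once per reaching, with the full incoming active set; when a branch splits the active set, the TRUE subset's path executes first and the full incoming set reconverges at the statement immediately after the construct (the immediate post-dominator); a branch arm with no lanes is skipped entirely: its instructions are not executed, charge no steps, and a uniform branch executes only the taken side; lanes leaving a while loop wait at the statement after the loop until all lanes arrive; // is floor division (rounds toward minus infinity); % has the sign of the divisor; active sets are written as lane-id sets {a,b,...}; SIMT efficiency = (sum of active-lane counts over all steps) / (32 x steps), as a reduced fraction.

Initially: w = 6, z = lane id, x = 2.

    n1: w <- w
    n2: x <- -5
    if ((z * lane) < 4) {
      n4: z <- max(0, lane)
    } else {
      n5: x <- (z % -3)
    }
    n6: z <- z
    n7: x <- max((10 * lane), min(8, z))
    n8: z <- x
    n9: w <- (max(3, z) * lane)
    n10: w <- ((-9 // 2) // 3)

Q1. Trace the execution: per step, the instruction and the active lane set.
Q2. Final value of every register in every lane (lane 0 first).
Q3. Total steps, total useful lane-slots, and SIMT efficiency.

step 0: w <- w                       {0,1,2,3,4,5,6,7,8,9,10,11,12,13,14,15,16,17,18,19,20,21,22,23,24,25,26,27,28,29,30,31}
step 1: x <- -5                      {0,1,2,3,4,5,6,7,8,9,10,11,12,13,14,15,16,17,18,19,20,21,22,23,24,25,26,27,28,29,30,31}
step 2: eval ((z * lane) < 4)        {0,1,2,3,4,5,6,7,8,9,10,11,12,13,14,15,16,17,18,19,20,21,22,23,24,25,26,27,28,29,30,31}
step 3: z <- max(0, lane)            {0,1}
step 4: x <- (z % -3)                {2,3,4,5,6,7,8,9,10,11,12,13,14,15,16,17,18,19,20,21,22,23,24,25,26,27,28,29,30,31}
step 5: z <- z                       {0,1,2,3,4,5,6,7,8,9,10,11,12,13,14,15,16,17,18,19,20,21,22,23,24,25,26,27,28,29,30,31}
step 6: x <- max((10 * lane), min(8, z)) {0,1,2,3,4,5,6,7,8,9,10,11,12,13,14,15,16,17,18,19,20,21,22,23,24,25,26,27,28,29,30,31}
step 7: z <- x                       {0,1,2,3,4,5,6,7,8,9,10,11,12,13,14,15,16,17,18,19,20,21,22,23,24,25,26,27,28,29,30,31}
step 8: w <- (max(3, z) * lane)      {0,1,2,3,4,5,6,7,8,9,10,11,12,13,14,15,16,17,18,19,20,21,22,23,24,25,26,27,28,29,30,31}
step 9: w <- ((-9 // 2) // 3)        {0,1,2,3,4,5,6,7,8,9,10,11,12,13,14,15,16,17,18,19,20,21,22,23,24,25,26,27,28,29,30,31}

Answer: 10 steps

w: -2,-2,-2,-2,-2,-2,-2,-2,-2,-2,-2,-2,-2,-2,-2,-2,-2,-2,-2,-2,-2,-2,-2,-2,-2,-2,-2,-2,-2,-2,-2,-2
z: 0,10,20,30,40,50,60,70,80,90,100,110,120,130,140,150,160,170,180,190,200,210,220,230,240,250,260,270,280,290,300,310
x: 0,10,20,30,40,50,60,70,80,90,100,110,120,130,140,150,160,170,180,190,200,210,220,230,240,250,260,270,280,290,300,310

steps = 10; useful = 288; efficiency = 288/320 = 9/10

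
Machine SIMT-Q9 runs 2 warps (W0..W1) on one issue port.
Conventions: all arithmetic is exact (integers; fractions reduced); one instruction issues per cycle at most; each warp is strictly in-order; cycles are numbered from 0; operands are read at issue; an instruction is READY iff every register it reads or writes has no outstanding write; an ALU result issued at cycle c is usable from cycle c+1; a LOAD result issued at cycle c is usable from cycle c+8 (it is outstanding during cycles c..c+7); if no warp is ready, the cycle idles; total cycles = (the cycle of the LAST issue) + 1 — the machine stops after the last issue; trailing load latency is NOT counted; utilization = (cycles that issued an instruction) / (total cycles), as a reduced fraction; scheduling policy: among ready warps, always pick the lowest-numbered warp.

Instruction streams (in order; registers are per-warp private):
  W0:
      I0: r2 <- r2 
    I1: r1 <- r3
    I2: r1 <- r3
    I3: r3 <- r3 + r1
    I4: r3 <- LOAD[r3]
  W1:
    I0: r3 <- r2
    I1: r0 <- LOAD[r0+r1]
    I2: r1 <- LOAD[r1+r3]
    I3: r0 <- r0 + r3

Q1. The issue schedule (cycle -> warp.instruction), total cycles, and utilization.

cycle 0: W0.I0
cycle 1: W0.I1
cycle 2: W0.I2
cycle 3: W0.I3
cycle 4: W0.I4
cycle 5: W1.I0
cycle 6: W1.I1
cycle 7: W1.I2
cycle 8: idle
cycle 9: idle
cycle 10: idle
cycle 11: idle
cycle 12: idle
cycle 13: idle
cycle 14: W1.I3

Answer: 15 cycles, utilization 3/5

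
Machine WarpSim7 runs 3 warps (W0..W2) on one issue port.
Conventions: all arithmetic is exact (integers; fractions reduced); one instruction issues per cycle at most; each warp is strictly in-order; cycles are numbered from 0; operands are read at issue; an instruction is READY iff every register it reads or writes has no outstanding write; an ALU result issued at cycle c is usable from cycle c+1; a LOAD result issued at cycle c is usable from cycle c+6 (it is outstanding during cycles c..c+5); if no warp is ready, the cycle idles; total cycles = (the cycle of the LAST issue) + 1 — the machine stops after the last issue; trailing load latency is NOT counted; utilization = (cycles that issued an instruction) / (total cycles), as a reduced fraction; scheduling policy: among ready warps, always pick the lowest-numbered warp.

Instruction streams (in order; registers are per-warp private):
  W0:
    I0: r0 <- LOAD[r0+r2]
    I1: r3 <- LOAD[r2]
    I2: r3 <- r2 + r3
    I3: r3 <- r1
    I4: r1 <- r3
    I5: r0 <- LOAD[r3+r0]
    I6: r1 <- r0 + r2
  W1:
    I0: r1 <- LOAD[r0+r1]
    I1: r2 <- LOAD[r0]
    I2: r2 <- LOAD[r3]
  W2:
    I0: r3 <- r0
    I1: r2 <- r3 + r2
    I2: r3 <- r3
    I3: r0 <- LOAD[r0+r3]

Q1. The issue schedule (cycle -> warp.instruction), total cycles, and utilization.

cycle 0: W0.I0
cycle 1: W0.I1
cycle 2: W1.I0
cycle 3: W1.I1
cycle 4: W2.I0
cycle 5: W2.I1
cycle 6: W2.I2
cycle 7: W0.I2
cycle 8: W0.I3
cycle 9: W0.I4
cycle 10: W0.I5
cycle 11: W1.I2
cycle 12: W2.I3
cycle 13: idle
cycle 14: idle
cycle 15: idle
cycle 16: W0.I6

Answer: 17 cycles, utilization 14/17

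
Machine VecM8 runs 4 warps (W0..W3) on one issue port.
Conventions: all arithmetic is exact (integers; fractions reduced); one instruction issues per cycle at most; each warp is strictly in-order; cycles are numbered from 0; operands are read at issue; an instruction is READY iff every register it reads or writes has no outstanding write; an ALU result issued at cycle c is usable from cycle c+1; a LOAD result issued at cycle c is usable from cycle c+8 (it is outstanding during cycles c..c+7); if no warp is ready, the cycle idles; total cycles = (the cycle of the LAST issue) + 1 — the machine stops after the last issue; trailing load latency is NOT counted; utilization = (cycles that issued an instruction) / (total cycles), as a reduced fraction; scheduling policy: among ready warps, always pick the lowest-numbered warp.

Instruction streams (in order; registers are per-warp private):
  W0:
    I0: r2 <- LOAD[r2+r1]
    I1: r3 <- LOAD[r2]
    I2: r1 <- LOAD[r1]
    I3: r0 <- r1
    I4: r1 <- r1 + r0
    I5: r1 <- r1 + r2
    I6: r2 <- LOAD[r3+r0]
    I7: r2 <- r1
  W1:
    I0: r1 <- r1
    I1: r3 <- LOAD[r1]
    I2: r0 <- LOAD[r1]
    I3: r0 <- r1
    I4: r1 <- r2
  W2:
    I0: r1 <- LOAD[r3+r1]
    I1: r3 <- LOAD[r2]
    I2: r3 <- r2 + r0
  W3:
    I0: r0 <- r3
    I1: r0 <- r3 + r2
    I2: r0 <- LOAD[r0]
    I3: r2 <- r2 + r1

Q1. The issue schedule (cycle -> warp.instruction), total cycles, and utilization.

cycle 0: W0.I0
cycle 1: W1.I0
cycle 2: W1.I1
cycle 3: W1.I2
cycle 4: W2.I0
cycle 5: W2.I1
cycle 6: W3.I0
cycle 7: W3.I1
cycle 8: W0.I1
cycle 9: W0.I2
cycle 10: W3.I2
cycle 11: W1.I3
cycle 12: W1.I4
cycle 13: W2.I2
cycle 14: W3.I3
cycle 15: idle
cycle 16: idle
cycle 17: W0.I3
cycle 18: W0.I4
cycle 19: W0.I5
cycle 20: W0.I6
cycle 21: idle
cycle 22: idle
cycle 23: idle
cycle 24: idle
cycle 25: idle
cycle 26: idle
cycle 27: idle
cycle 28: W0.I7

Answer: 29 cycles, utilization 20/29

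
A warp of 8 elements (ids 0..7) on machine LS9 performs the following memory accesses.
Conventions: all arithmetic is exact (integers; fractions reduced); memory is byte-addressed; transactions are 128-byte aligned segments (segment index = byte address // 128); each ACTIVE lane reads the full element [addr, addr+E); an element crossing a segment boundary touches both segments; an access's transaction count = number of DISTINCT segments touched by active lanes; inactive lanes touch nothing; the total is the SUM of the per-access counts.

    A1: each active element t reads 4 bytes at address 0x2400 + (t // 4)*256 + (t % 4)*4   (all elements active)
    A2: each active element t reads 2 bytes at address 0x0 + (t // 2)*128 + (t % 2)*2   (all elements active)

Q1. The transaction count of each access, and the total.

A1: 2 transactions
A2: 4 transactions

Answer: 2,4; total 6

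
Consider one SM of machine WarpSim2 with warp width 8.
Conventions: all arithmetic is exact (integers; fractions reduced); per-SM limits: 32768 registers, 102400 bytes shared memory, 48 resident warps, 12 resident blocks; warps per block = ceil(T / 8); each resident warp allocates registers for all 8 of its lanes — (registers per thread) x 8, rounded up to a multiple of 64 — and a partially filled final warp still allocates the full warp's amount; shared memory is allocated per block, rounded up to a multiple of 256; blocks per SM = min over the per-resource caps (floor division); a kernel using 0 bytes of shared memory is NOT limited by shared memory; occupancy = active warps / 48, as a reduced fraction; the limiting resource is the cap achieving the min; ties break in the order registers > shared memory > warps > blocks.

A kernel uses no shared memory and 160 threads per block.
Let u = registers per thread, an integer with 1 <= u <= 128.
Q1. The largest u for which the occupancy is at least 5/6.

Answer: u = 96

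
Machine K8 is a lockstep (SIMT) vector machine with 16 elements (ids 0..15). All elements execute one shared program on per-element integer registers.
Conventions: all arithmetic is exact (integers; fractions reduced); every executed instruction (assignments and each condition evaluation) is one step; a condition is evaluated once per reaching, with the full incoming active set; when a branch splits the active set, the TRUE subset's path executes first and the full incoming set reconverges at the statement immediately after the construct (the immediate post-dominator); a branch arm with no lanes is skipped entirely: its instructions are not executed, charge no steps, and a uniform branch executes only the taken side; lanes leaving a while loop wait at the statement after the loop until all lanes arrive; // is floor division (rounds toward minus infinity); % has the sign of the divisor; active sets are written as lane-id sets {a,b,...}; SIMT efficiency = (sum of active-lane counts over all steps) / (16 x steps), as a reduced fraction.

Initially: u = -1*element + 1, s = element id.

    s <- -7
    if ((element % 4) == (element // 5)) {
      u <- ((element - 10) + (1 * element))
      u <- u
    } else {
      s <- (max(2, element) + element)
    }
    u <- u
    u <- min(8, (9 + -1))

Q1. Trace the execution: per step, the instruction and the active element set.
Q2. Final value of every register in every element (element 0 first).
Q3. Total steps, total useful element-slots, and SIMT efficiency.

step 0: s <- -7                      {0,1,2,3,4,5,6,7,8,9,10,11,12,13,14,15}
step 1: eval ((element % 4) == (element // 5)) {0,1,2,3,4,5,6,7,8,9,10,11,12,13,14,15}
step 2: u <- ((element - 10) + (1 * element)) {0,4,5,9,10,14,15}
step 3: u <- u                       {0,4,5,9,10,14,15}
step 4: s <- (max(2, element) + element) {1,2,3,6,7,8,11,12,13}
step 5: u <- u                       {0,1,2,3,4,5,6,7,8,9,10,11,12,13,14,15}
step 6: u <- min(8, (9 + -1))        {0,1,2,3,4,5,6,7,8,9,10,11,12,13,14,15}

Answer: 7 steps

u: 8,8,8,8,8,8,8,8,8,8,8,8,8,8,8,8
s: -7,3,4,6,-7,-7,12,14,16,-7,-7,22,24,26,-7,-7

steps = 7; useful = 87; efficiency = 87/112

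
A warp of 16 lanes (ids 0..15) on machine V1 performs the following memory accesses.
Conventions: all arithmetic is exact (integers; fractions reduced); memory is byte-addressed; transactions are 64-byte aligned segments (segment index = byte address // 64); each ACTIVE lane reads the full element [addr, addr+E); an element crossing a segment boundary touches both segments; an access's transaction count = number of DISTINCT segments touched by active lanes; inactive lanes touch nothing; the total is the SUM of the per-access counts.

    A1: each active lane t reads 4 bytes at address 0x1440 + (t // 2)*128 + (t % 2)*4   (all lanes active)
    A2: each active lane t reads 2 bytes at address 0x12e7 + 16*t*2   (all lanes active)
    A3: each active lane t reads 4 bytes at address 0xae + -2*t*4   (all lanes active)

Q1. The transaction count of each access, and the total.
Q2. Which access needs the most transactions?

A1: 8 transactions
A2: 9 transactions
A3: 3 transactions

Answer: 8,9,3; total 20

Answer: A2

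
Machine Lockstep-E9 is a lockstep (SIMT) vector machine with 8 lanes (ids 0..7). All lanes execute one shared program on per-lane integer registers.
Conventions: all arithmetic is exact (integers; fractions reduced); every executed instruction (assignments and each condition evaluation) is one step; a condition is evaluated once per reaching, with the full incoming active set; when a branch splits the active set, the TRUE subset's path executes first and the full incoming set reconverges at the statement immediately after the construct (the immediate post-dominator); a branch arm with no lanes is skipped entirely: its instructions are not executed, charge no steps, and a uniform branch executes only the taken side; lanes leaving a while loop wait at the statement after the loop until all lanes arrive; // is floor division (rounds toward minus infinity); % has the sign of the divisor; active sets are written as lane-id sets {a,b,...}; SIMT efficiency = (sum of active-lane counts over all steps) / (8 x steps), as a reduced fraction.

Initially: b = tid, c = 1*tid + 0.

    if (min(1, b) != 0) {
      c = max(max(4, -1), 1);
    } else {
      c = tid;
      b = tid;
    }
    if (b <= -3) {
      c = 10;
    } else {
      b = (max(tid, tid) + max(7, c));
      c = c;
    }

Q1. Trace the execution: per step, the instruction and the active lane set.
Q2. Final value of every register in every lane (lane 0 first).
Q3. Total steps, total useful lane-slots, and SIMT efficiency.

step 0: eval (min(1, b) != 0)        {0,1,2,3,4,5,6,7}
step 1: c <- max(max(4, -1), 1)      {1,2,3,4,5,6,7}
step 2: c <- tid                     {0}
step 3: b <- tid                     {0}
step 4: eval (b <= -3)               {0,1,2,3,4,5,6,7}
step 5: b <- (max(tid, tid) + max(7, c)) {0,1,2,3,4,5,6,7}
step 6: c <- c                       {0,1,2,3,4,5,6,7}

Answer: 7 steps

b: 7,8,9,10,11,12,13,14
c: 0,4,4,4,4,4,4,4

steps = 7; useful = 41; efficiency = 41/56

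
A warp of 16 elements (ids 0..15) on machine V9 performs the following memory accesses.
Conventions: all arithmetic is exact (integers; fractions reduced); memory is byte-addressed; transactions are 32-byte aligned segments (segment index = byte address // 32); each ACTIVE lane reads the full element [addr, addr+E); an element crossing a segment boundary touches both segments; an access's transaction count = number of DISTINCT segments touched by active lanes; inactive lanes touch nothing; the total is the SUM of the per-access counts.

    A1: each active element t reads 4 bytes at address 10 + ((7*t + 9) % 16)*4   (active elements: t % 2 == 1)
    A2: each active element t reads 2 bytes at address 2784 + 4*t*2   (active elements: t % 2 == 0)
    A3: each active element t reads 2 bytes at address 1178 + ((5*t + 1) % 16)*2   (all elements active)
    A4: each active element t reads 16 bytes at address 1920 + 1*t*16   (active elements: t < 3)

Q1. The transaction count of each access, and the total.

A1: 3 transactions
A2: 4 transactions
A3: 2 transactions
A4: 2 transactions

Answer: 3,4,2,2; total 11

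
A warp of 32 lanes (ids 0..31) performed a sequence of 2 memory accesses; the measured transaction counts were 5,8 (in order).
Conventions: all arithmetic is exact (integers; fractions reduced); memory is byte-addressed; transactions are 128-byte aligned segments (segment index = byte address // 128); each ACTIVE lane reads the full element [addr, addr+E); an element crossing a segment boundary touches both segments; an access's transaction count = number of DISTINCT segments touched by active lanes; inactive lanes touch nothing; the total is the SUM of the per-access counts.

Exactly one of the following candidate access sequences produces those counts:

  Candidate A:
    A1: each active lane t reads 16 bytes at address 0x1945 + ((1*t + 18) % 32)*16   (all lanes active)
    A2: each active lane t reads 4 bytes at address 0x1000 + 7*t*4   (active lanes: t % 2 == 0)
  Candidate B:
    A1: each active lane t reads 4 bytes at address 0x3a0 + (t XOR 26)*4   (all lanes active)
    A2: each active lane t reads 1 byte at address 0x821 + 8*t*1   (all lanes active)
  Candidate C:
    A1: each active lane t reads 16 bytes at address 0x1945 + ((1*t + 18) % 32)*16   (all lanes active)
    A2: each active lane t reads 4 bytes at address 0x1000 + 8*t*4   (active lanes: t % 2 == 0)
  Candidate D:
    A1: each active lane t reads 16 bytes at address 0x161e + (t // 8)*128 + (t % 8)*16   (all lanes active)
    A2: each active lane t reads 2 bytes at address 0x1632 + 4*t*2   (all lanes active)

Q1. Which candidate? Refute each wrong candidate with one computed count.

A: A2 gives 7 transactions, not 8
B: A1 gives 2 transactions, not 5
D: A2 gives 3 transactions, not 8
C: all counts match (5,8)

Answer: C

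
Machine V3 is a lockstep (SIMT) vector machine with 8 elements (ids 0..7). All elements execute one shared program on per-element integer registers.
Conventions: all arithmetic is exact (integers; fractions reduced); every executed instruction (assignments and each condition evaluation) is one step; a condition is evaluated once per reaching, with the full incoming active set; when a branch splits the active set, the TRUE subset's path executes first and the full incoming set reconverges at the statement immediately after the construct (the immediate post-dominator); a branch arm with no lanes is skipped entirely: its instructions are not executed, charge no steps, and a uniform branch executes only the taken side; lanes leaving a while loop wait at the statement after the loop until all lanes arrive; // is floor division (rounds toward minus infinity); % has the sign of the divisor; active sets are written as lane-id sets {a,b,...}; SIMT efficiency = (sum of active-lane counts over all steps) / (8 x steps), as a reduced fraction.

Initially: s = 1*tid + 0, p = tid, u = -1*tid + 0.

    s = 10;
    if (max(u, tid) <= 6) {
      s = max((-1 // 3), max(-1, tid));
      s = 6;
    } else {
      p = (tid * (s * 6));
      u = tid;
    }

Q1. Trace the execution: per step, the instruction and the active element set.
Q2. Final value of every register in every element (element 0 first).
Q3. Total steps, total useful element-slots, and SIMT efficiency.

step 0: s <- 10                      {0,1,2,3,4,5,6,7}
step 1: eval (max(u, tid) <= 6)      {0,1,2,3,4,5,6,7}
step 2: s <- max((-1 // 3), max(-1, tid)) {0,1,2,3,4,5,6}
step 3: s <- 6                       {0,1,2,3,4,5,6}
step 4: p <- (tid * (s * 6))         {7}
step 5: u <- tid                     {7}

Answer: 6 steps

s: 6,6,6,6,6,6,6,10
p: 0,1,2,3,4,5,6,420
u: 0,-1,-2,-3,-4,-5,-6,7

steps = 6; useful = 32; efficiency = 32/48 = 2/3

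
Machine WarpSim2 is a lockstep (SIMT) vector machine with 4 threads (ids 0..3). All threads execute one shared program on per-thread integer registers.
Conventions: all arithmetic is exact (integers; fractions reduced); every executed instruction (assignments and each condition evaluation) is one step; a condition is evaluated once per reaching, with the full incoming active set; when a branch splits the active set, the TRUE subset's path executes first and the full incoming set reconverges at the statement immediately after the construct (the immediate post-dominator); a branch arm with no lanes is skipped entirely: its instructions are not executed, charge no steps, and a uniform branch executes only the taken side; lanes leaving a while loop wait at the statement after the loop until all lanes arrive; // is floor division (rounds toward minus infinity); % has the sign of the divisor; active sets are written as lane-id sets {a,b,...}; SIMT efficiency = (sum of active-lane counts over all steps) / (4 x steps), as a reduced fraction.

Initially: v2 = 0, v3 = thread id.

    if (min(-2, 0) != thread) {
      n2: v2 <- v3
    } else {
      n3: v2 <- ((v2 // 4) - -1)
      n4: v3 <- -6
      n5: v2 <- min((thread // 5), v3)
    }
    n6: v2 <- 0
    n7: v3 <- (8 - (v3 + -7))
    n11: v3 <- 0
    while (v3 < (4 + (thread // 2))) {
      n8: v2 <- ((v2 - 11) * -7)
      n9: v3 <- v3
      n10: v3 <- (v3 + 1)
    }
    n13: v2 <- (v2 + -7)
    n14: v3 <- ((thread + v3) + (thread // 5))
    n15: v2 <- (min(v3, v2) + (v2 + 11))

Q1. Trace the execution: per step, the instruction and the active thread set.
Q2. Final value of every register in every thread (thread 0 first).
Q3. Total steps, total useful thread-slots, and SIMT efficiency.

step 0: eval (min(-2, 0) != thread)  {0,1,2,3}
step 1: v2 <- v3                     {0,1,2,3}
step 2: v2 <- 0                      {0,1,2,3}
step 3: v3 <- (8 - (v3 + -7))        {0,1,2,3}
step 4: v3 <- 0                      {0,1,2,3}
step 5: eval (v3 < (4 + (thread // 2))) {0,1,2,3}
step 6: v2 <- ((v2 - 11) * -7)       {0,1,2,3}
step 7: v3 <- v3                     {0,1,2,3}
step 8: v3 <- (v3 + 1)               {0,1,2,3}
step 9: eval (v3 < (4 + (thread // 2))) {0,1,2,3}
step 10: v2 <- ((v2 - 11) * -7)       {0,1,2,3}
step 11: v3 <- v3                     {0,1,2,3}
step 12: v3 <- (v3 + 1)               {0,1,2,3}
step 13: eval (v3 < (4 + (thread // 2))) {0,1,2,3}
step 14: v2 <- ((v2 - 11) * -7)       {0,1,2,3}
step 15: v3 <- v3                     {0,1,2,3}
step 16: v3 <- (v3 + 1)               {0,1,2,3}
step 17: eval (v3 < (4 + (thread // 2))) {0,1,2,3}
step 18: v2 <- ((v2 - 11) * -7)       {0,1,2,3}
step 19: v3 <- v3                     {0,1,2,3}
step 20: v3 <- (v3 + 1)               {0,1,2,3}
step 21: eval (v3 < (4 + (thread // 2))) {0,1,2,3}
step 22: v2 <- ((v2 - 11) * -7)       {2,3}
step 23: v3 <- v3                     {2,3}
step 24: v3 <- (v3 + 1)               {2,3}
step 25: eval (v3 < (4 + (thread // 2))) {2,3}
step 26: v2 <- (v2 + -7)              {0,1,2,3}
step 27: v3 <- ((thread + v3) + (thread // 5)) {0,1,2,3}
step 28: v2 <- (min(v3, v2) + (v2 + 11)) {0,1,2,3}

Answer: 29 steps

v2: -46203,-46203,161788,161789
v3: 4,5,7,8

steps = 29; useful = 108; efficiency = 108/116 = 27/29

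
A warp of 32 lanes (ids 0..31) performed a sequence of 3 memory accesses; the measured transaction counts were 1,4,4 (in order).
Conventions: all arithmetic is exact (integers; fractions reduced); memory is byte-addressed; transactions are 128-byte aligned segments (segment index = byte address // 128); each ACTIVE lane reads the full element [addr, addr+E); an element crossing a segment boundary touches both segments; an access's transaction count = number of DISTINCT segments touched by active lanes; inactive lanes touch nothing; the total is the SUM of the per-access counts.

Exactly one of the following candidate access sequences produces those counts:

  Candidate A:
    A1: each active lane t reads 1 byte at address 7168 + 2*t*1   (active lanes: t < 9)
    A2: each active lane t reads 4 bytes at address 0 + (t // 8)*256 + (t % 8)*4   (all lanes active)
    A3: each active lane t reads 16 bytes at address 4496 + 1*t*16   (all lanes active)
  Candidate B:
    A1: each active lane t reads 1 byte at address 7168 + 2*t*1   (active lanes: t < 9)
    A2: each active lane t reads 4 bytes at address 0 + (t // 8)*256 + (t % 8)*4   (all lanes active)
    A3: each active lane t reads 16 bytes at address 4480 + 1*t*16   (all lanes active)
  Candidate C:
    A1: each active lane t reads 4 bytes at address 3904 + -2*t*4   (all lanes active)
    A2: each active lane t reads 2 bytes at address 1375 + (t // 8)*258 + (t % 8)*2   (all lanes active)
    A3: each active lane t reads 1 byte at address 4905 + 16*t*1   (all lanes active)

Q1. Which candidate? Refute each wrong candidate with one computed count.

A: A3 gives 5 transactions, not 4
C: A1 gives 3 transactions, not 1
B: all counts match (1,4,4)

Answer: B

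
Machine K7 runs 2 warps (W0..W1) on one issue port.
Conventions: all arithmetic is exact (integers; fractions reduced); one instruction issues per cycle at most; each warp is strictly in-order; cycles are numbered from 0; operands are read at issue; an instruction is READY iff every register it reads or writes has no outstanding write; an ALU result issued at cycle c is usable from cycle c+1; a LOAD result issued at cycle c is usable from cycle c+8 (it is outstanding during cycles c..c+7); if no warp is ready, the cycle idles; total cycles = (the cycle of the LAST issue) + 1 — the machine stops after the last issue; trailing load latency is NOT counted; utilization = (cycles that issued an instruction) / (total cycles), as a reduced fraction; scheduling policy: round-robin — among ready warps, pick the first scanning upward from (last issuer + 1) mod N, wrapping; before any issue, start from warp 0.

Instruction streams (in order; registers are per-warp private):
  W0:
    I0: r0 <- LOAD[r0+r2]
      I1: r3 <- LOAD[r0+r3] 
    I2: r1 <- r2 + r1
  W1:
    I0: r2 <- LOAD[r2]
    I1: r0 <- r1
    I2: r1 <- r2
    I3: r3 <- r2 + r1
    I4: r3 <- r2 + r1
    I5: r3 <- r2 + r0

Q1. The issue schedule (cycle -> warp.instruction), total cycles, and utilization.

cycle 0: W0.I0
cycle 1: W1.I0
cycle 2: W1.I1
cycle 3: idle
cycle 4: idle
cycle 5: idle
cycle 6: idle
cycle 7: idle
cycle 8: W0.I1
cycle 9: W1.I2
cycle 10: W0.I2
cycle 11: W1.I3
cycle 12: W1.I4
cycle 13: W1.I5

Answer: 14 cycles, utilization 9/14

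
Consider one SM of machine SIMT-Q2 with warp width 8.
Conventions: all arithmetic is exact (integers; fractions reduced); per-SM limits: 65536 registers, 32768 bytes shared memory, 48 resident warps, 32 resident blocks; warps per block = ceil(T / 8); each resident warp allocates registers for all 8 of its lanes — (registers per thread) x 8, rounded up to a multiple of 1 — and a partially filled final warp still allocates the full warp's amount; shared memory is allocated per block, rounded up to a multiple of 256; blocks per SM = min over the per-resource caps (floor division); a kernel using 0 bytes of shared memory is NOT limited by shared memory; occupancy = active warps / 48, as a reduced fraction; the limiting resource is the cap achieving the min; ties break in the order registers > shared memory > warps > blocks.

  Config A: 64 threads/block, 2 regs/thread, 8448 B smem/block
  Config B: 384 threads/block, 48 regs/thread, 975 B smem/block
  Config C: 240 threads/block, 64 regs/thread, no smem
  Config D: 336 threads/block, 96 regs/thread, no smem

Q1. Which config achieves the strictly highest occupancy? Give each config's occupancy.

occupancies: A 1/2, B 1, C 5/8, D 7/8

Answer: B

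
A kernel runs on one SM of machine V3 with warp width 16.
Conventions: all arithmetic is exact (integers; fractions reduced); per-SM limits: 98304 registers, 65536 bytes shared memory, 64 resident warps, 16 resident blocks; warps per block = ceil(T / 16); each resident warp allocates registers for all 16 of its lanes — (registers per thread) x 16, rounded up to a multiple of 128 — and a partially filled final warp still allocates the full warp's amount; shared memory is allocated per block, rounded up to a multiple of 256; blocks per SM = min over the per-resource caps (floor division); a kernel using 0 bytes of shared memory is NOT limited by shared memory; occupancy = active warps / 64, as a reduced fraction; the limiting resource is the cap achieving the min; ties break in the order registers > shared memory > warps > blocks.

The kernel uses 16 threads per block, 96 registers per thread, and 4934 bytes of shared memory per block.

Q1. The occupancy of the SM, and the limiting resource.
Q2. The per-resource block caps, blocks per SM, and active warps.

Answer: occupancy 3/16, limited by shared memory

registers: 64 blocks
shared memory: 12 blocks
warps: 64 blocks
blocks: 16 blocks

Answer: 12 blocks, 12 active warps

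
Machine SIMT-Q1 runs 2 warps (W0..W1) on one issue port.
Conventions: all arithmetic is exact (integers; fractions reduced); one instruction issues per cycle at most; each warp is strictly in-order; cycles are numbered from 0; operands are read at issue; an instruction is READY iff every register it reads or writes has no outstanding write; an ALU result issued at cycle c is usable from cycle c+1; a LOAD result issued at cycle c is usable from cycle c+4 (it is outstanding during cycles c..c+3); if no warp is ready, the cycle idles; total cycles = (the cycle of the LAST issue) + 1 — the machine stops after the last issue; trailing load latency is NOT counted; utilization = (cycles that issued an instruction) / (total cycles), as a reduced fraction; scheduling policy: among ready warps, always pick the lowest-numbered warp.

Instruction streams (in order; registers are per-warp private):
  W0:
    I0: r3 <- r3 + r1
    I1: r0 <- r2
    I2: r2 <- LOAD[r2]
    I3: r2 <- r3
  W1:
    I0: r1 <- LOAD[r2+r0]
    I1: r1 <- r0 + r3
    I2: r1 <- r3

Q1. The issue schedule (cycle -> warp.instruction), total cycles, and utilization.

cycle 0: W0.I0
cycle 1: W0.I1
cycle 2: W0.I2
cycle 3: W1.I0
cycle 4: idle
cycle 5: idle
cycle 6: W0.I3
cycle 7: W1.I1
cycle 8: W1.I2

Answer: 9 cycles, utilization 7/9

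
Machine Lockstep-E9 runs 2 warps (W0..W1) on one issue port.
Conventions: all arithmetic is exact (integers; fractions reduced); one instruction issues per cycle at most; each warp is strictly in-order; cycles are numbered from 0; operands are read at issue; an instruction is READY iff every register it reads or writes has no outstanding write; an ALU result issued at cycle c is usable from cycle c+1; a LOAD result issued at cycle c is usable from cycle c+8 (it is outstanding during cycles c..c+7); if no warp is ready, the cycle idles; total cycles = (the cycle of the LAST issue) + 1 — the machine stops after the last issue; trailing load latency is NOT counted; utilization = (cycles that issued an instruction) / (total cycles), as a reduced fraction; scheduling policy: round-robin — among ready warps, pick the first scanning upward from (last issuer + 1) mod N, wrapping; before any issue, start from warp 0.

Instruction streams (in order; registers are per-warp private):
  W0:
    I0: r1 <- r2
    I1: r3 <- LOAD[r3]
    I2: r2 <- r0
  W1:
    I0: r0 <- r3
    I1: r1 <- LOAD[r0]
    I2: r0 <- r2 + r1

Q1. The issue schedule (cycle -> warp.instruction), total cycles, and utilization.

cycle 0: W0.I0
cycle 1: W1.I0
cycle 2: W0.I1
cycle 3: W1.I1
cycle 4: W0.I2
cycle 5: idle
cycle 6: idle
cycle 7: idle
cycle 8: idle
cycle 9: idle
cycle 10: idle
cycle 11: W1.I2

Answer: 12 cycles, utilization 1/2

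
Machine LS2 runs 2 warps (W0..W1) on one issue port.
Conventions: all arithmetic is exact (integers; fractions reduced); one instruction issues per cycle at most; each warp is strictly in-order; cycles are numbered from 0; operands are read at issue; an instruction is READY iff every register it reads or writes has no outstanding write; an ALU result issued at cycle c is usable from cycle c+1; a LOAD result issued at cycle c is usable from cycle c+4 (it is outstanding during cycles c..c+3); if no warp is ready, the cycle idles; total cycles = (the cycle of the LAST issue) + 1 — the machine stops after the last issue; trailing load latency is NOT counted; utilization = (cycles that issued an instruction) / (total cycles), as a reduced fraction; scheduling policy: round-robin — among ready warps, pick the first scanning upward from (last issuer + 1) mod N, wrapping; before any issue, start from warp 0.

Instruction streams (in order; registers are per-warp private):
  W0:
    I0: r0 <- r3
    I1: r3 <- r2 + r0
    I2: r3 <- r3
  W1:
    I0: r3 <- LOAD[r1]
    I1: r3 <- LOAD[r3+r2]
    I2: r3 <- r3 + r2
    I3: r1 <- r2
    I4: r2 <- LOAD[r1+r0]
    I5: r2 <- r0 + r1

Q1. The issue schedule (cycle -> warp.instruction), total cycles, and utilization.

cycle 0: W0.I0
cycle 1: W1.I0
cycle 2: W0.I1
cycle 3: W0.I2
cycle 4: idle
cycle 5: W1.I1
cycle 6: idle
cycle 7: idle
cycle 8: idle
cycle 9: W1.I2
cycle 10: W1.I3
cycle 11: W1.I4
cycle 12: idle
cycle 13: idle
cycle 14: idle
cycle 15: W1.I5

Answer: 16 cycles, utilization 9/16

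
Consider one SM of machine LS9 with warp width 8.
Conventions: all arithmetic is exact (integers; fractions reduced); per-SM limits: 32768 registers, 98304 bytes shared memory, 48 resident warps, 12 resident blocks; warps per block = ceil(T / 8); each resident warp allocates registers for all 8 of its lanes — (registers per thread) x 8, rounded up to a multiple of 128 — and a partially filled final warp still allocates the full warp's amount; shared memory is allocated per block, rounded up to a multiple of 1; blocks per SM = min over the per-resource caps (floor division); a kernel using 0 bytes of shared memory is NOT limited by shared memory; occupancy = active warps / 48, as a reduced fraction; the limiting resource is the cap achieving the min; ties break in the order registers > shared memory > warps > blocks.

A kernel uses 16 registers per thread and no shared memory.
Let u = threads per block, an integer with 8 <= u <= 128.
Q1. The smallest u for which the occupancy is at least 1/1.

Answer: u = 25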